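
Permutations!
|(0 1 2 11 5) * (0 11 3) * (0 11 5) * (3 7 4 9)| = 8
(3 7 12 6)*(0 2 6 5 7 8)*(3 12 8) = (0 2 6 12 5 7 8) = [2, 1, 6, 3, 4, 7, 12, 8, 0, 9, 10, 11, 5]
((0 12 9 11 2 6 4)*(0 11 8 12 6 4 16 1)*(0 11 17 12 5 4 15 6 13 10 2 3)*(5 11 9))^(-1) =((0 13 10 2 15 6 16 1 9 8 11 3)(4 17 12 5))^(-1) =(0 3 11 8 9 1 16 6 15 2 10 13)(4 5 12 17)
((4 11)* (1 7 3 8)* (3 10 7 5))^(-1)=((1 5 3 8)(4 11)(7 10))^(-1)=(1 8 3 5)(4 11)(7 10)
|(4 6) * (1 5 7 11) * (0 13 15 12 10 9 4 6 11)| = 11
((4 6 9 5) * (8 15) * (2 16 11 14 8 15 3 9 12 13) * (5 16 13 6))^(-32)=((2 13)(3 9 16 11 14 8)(4 5)(6 12))^(-32)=(3 14 16)(8 11 9)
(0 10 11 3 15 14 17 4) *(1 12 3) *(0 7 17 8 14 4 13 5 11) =(0 10)(1 12 3 15 4 7 17 13 5 11)(8 14) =[10, 12, 2, 15, 7, 11, 6, 17, 14, 9, 0, 1, 3, 5, 8, 4, 16, 13]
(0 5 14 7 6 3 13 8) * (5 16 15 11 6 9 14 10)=(0 16 15 11 6 3 13 8)(5 10)(7 9 14)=[16, 1, 2, 13, 4, 10, 3, 9, 0, 14, 5, 6, 12, 8, 7, 11, 15]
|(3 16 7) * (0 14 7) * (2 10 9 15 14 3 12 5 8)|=|(0 3 16)(2 10 9 15 14 7 12 5 8)|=9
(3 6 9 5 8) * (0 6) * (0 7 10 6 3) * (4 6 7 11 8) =(0 3 11 8)(4 6 9 5)(7 10) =[3, 1, 2, 11, 6, 4, 9, 10, 0, 5, 7, 8]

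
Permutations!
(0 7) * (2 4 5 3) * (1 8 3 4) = [7, 8, 1, 2, 5, 4, 6, 0, 3] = (0 7)(1 8 3 2)(4 5)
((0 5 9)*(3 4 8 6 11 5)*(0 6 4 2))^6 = (5 6)(9 11)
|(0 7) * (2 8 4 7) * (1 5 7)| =7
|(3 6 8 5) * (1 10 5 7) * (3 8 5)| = |(1 10 3 6 5 8 7)| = 7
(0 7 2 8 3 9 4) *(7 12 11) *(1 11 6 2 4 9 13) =(0 12 6 2 8 3 13 1 11 7 4) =[12, 11, 8, 13, 0, 5, 2, 4, 3, 9, 10, 7, 6, 1]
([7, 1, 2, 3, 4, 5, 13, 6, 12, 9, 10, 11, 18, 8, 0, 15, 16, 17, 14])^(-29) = [13, 1, 2, 3, 4, 5, 12, 8, 14, 9, 10, 11, 0, 18, 6, 15, 16, 17, 7]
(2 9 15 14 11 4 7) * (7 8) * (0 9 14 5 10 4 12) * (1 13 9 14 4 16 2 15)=(0 14 11 12)(1 13 9)(2 4 8 7 15 5 10 16)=[14, 13, 4, 3, 8, 10, 6, 15, 7, 1, 16, 12, 0, 9, 11, 5, 2]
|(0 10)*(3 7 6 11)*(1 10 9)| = |(0 9 1 10)(3 7 6 11)| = 4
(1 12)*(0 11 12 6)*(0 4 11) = [0, 6, 2, 3, 11, 5, 4, 7, 8, 9, 10, 12, 1] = (1 6 4 11 12)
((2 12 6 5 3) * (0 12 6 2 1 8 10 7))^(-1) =((0 12 2 6 5 3 1 8 10 7))^(-1) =(0 7 10 8 1 3 5 6 2 12)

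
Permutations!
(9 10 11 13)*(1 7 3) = (1 7 3)(9 10 11 13) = [0, 7, 2, 1, 4, 5, 6, 3, 8, 10, 11, 13, 12, 9]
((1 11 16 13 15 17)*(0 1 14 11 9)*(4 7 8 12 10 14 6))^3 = ((0 1 9)(4 7 8 12 10 14 11 16 13 15 17 6))^3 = (4 12 11 15)(6 8 14 13)(7 10 16 17)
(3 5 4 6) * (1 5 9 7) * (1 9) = (1 5 4 6 3)(7 9) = [0, 5, 2, 1, 6, 4, 3, 9, 8, 7]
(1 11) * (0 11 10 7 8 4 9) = (0 11 1 10 7 8 4 9) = [11, 10, 2, 3, 9, 5, 6, 8, 4, 0, 7, 1]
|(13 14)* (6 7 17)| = 6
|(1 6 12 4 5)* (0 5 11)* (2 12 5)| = 15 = |(0 2 12 4 11)(1 6 5)|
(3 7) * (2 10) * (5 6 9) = (2 10)(3 7)(5 6 9) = [0, 1, 10, 7, 4, 6, 9, 3, 8, 5, 2]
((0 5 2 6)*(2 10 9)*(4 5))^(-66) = (0 9 4 2 5 6 10)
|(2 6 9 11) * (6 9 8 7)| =3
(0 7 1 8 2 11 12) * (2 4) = (0 7 1 8 4 2 11 12) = [7, 8, 11, 3, 2, 5, 6, 1, 4, 9, 10, 12, 0]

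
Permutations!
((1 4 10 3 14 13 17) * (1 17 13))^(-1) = (17)(1 14 3 10 4)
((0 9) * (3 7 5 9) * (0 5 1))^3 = (0 1 7 3)(5 9)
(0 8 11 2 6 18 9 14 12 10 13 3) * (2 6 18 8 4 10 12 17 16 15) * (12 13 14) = (0 4 10 14 17 16 15 2 18 9 12 13 3)(6 8 11) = [4, 1, 18, 0, 10, 5, 8, 7, 11, 12, 14, 6, 13, 3, 17, 2, 15, 16, 9]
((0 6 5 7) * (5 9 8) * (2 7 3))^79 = (0 7 2 3 5 8 9 6)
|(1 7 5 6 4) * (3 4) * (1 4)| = 5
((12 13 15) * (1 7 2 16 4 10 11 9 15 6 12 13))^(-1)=(1 12 6 13 15 9 11 10 4 16 2 7)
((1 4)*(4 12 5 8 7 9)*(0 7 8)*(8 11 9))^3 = (0 11 1)(4 5 8)(7 9 12)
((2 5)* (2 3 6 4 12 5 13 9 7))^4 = (13)(3 5 12 4 6) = ((2 13 9 7)(3 6 4 12 5))^4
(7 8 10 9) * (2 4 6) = (2 4 6)(7 8 10 9) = [0, 1, 4, 3, 6, 5, 2, 8, 10, 7, 9]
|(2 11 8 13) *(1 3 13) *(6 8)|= 7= |(1 3 13 2 11 6 8)|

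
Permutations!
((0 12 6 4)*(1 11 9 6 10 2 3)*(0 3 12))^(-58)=((1 11 9 6 4 3)(2 12 10))^(-58)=(1 9 4)(2 10 12)(3 11 6)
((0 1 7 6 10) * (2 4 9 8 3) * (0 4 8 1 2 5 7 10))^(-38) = ((0 2 8 3 5 7 6)(1 10 4 9))^(-38) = (0 5 2 7 8 6 3)(1 4)(9 10)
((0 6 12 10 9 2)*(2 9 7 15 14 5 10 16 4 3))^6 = ((0 6 12 16 4 3 2)(5 10 7 15 14))^6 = (0 2 3 4 16 12 6)(5 10 7 15 14)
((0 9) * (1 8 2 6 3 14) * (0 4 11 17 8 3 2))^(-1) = ((0 9 4 11 17 8)(1 3 14)(2 6))^(-1) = (0 8 17 11 4 9)(1 14 3)(2 6)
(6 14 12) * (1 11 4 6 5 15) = (1 11 4 6 14 12 5 15) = [0, 11, 2, 3, 6, 15, 14, 7, 8, 9, 10, 4, 5, 13, 12, 1]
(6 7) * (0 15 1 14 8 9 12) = [15, 14, 2, 3, 4, 5, 7, 6, 9, 12, 10, 11, 0, 13, 8, 1] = (0 15 1 14 8 9 12)(6 7)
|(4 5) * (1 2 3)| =6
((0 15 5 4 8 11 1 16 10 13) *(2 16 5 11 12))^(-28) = (0 2 5)(1 13 12)(4 15 16)(8 11 10)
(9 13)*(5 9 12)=(5 9 13 12)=[0, 1, 2, 3, 4, 9, 6, 7, 8, 13, 10, 11, 5, 12]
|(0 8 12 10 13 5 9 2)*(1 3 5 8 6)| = |(0 6 1 3 5 9 2)(8 12 10 13)| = 28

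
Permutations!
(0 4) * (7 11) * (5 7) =[4, 1, 2, 3, 0, 7, 6, 11, 8, 9, 10, 5] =(0 4)(5 7 11)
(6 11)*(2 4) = (2 4)(6 11) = [0, 1, 4, 3, 2, 5, 11, 7, 8, 9, 10, 6]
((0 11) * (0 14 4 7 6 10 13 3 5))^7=((0 11 14 4 7 6 10 13 3 5))^7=(0 13 7 11 3 6 14 5 10 4)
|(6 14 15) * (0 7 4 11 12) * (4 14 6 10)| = |(0 7 14 15 10 4 11 12)| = 8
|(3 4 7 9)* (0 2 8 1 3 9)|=|(9)(0 2 8 1 3 4 7)|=7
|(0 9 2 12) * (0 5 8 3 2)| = 10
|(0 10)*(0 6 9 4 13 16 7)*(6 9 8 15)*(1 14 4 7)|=|(0 10 9 7)(1 14 4 13 16)(6 8 15)|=60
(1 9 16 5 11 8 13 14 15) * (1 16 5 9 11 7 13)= (1 11 8)(5 7 13 14 15 16 9)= [0, 11, 2, 3, 4, 7, 6, 13, 1, 5, 10, 8, 12, 14, 15, 16, 9]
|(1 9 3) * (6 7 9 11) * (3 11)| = 4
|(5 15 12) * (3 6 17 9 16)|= |(3 6 17 9 16)(5 15 12)|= 15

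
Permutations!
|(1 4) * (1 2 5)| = 4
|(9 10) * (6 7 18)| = |(6 7 18)(9 10)| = 6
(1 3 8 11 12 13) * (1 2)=(1 3 8 11 12 13 2)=[0, 3, 1, 8, 4, 5, 6, 7, 11, 9, 10, 12, 13, 2]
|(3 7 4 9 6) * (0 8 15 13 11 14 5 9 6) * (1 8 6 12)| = |(0 6 3 7 4 12 1 8 15 13 11 14 5 9)| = 14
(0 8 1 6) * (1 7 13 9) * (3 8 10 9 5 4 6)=(0 10 9 1 3 8 7 13 5 4 6)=[10, 3, 2, 8, 6, 4, 0, 13, 7, 1, 9, 11, 12, 5]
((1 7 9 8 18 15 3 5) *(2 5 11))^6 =((1 7 9 8 18 15 3 11 2 5))^6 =(1 3 9 2 18)(5 15 7 11 8)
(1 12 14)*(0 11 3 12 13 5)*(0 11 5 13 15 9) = [5, 15, 2, 12, 4, 11, 6, 7, 8, 0, 10, 3, 14, 13, 1, 9] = (0 5 11 3 12 14 1 15 9)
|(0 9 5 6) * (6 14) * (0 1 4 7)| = |(0 9 5 14 6 1 4 7)| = 8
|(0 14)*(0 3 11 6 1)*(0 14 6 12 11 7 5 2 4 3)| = |(0 6 1 14)(2 4 3 7 5)(11 12)| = 20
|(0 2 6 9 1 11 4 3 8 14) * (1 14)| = 5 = |(0 2 6 9 14)(1 11 4 3 8)|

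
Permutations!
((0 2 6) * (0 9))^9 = ((0 2 6 9))^9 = (0 2 6 9)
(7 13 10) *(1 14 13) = (1 14 13 10 7) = [0, 14, 2, 3, 4, 5, 6, 1, 8, 9, 7, 11, 12, 10, 13]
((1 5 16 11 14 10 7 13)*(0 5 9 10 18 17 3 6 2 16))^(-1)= ((0 5)(1 9 10 7 13)(2 16 11 14 18 17 3 6))^(-1)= (0 5)(1 13 7 10 9)(2 6 3 17 18 14 11 16)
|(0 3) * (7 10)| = |(0 3)(7 10)| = 2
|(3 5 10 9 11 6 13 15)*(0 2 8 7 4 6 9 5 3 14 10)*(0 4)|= 28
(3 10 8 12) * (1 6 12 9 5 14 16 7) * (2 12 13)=(1 6 13 2 12 3 10 8 9 5 14 16 7)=[0, 6, 12, 10, 4, 14, 13, 1, 9, 5, 8, 11, 3, 2, 16, 15, 7]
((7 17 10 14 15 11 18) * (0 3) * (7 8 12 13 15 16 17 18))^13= (0 3)(7 11 15 13 12 8 18)(10 14 16 17)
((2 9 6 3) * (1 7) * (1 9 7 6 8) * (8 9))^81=((9)(1 6 3 2 7 8))^81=(9)(1 2)(3 8)(6 7)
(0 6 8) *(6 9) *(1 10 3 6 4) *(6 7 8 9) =(0 6 9 4 1 10 3 7 8) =[6, 10, 2, 7, 1, 5, 9, 8, 0, 4, 3]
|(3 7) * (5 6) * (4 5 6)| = 2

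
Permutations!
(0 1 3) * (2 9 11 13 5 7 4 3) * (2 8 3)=(0 1 8 3)(2 9 11 13 5 7 4)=[1, 8, 9, 0, 2, 7, 6, 4, 3, 11, 10, 13, 12, 5]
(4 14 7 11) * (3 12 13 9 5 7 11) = (3 12 13 9 5 7)(4 14 11) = [0, 1, 2, 12, 14, 7, 6, 3, 8, 5, 10, 4, 13, 9, 11]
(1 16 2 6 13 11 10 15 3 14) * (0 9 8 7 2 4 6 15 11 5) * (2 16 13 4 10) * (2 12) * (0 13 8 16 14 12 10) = [9, 8, 15, 12, 6, 13, 4, 14, 7, 16, 11, 10, 2, 5, 1, 3, 0] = (0 9 16)(1 8 7 14)(2 15 3 12)(4 6)(5 13)(10 11)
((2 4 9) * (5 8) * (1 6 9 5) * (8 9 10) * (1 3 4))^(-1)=(1 2 9 5 4 3 8 10 6)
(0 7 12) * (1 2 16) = [7, 2, 16, 3, 4, 5, 6, 12, 8, 9, 10, 11, 0, 13, 14, 15, 1] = (0 7 12)(1 2 16)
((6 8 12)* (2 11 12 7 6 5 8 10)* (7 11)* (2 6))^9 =((2 7)(5 8 11 12)(6 10))^9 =(2 7)(5 8 11 12)(6 10)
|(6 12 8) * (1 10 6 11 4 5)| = |(1 10 6 12 8 11 4 5)| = 8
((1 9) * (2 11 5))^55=((1 9)(2 11 5))^55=(1 9)(2 11 5)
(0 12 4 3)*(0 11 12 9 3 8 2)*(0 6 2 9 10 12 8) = (0 10 12 4)(2 6)(3 11 8 9) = [10, 1, 6, 11, 0, 5, 2, 7, 9, 3, 12, 8, 4]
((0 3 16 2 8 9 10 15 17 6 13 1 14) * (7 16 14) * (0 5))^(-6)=((0 3 14 5)(1 7 16 2 8 9 10 15 17 6 13))^(-6)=(0 14)(1 9 13 8 6 2 17 16 15 7 10)(3 5)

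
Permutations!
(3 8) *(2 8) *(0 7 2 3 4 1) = (0 7 2 8 4 1) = [7, 0, 8, 3, 1, 5, 6, 2, 4]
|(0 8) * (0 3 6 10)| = |(0 8 3 6 10)| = 5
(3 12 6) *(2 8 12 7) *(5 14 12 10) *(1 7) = [0, 7, 8, 1, 4, 14, 3, 2, 10, 9, 5, 11, 6, 13, 12] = (1 7 2 8 10 5 14 12 6 3)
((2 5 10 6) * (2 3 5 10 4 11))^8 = ((2 10 6 3 5 4 11))^8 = (2 10 6 3 5 4 11)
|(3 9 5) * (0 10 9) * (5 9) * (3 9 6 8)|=7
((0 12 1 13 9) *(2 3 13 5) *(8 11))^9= ((0 12 1 5 2 3 13 9)(8 11))^9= (0 12 1 5 2 3 13 9)(8 11)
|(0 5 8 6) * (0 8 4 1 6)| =6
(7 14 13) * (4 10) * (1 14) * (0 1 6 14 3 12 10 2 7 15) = (0 1 3 12 10 4 2 7 6 14 13 15) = [1, 3, 7, 12, 2, 5, 14, 6, 8, 9, 4, 11, 10, 15, 13, 0]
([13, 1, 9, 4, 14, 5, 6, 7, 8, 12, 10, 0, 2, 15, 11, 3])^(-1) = (0 11 14 4 3 15 13)(2 12 9)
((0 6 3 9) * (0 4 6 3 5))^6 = ((0 3 9 4 6 5))^6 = (9)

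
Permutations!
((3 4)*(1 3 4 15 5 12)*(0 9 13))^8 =((0 9 13)(1 3 15 5 12))^8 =(0 13 9)(1 5 3 12 15)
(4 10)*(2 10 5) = (2 10 4 5) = [0, 1, 10, 3, 5, 2, 6, 7, 8, 9, 4]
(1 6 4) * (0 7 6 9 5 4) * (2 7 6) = [6, 9, 7, 3, 1, 4, 0, 2, 8, 5] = (0 6)(1 9 5 4)(2 7)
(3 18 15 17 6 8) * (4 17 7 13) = (3 18 15 7 13 4 17 6 8) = [0, 1, 2, 18, 17, 5, 8, 13, 3, 9, 10, 11, 12, 4, 14, 7, 16, 6, 15]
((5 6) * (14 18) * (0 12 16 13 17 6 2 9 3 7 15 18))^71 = (0 12 16 13 17 6 5 2 9 3 7 15 18 14)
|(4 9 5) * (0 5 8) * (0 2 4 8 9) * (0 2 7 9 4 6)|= 8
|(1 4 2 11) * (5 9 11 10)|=7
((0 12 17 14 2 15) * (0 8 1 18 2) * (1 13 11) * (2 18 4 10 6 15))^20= (18)(1 15)(4 8)(6 11)(10 13)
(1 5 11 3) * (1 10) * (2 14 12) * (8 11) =(1 5 8 11 3 10)(2 14 12) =[0, 5, 14, 10, 4, 8, 6, 7, 11, 9, 1, 3, 2, 13, 12]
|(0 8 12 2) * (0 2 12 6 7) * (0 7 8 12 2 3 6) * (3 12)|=4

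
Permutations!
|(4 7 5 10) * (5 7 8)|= 4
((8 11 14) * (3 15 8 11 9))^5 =(3 15 8 9)(11 14)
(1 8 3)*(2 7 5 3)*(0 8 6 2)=(0 8)(1 6 2 7 5 3)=[8, 6, 7, 1, 4, 3, 2, 5, 0]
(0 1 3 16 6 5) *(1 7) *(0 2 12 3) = (0 7 1)(2 12 3 16 6 5) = [7, 0, 12, 16, 4, 2, 5, 1, 8, 9, 10, 11, 3, 13, 14, 15, 6]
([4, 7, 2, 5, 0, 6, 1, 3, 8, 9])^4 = (9)(1 6 5 3 7)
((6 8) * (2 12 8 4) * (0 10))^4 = (2 4 6 8 12)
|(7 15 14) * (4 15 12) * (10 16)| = 10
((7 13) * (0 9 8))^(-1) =((0 9 8)(7 13))^(-1) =(0 8 9)(7 13)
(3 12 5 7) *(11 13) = [0, 1, 2, 12, 4, 7, 6, 3, 8, 9, 10, 13, 5, 11] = (3 12 5 7)(11 13)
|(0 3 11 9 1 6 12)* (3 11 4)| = |(0 11 9 1 6 12)(3 4)| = 6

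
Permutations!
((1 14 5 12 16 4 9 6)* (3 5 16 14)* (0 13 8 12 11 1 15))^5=(0 16)(1 3 5 11)(4 13)(6 12)(8 9)(14 15)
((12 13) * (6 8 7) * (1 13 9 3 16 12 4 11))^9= ((1 13 4 11)(3 16 12 9)(6 8 7))^9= (1 13 4 11)(3 16 12 9)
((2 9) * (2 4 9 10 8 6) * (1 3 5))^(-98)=((1 3 5)(2 10 8 6)(4 9))^(-98)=(1 3 5)(2 8)(6 10)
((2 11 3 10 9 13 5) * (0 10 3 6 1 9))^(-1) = ((0 10)(1 9 13 5 2 11 6))^(-1) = (0 10)(1 6 11 2 5 13 9)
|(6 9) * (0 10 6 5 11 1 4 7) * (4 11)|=|(0 10 6 9 5 4 7)(1 11)|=14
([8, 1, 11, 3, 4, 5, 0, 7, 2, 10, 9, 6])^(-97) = [11, 1, 0, 3, 4, 5, 2, 7, 6, 10, 9, 8]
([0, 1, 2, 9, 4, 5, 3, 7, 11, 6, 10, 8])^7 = (3 9 6)(8 11)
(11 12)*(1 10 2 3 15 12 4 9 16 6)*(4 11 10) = (1 4 9 16 6)(2 3 15 12 10) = [0, 4, 3, 15, 9, 5, 1, 7, 8, 16, 2, 11, 10, 13, 14, 12, 6]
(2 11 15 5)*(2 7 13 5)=(2 11 15)(5 7 13)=[0, 1, 11, 3, 4, 7, 6, 13, 8, 9, 10, 15, 12, 5, 14, 2]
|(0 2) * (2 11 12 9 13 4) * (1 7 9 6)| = |(0 11 12 6 1 7 9 13 4 2)| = 10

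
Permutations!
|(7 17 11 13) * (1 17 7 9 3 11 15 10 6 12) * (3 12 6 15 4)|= |(1 17 4 3 11 13 9 12)(10 15)|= 8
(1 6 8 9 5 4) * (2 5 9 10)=(1 6 8 10 2 5 4)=[0, 6, 5, 3, 1, 4, 8, 7, 10, 9, 2]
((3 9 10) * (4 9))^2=(3 9)(4 10)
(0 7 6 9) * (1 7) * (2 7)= (0 1 2 7 6 9)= [1, 2, 7, 3, 4, 5, 9, 6, 8, 0]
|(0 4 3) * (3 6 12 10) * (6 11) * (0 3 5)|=7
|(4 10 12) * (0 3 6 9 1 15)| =|(0 3 6 9 1 15)(4 10 12)| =6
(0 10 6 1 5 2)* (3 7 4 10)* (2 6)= (0 3 7 4 10 2)(1 5 6)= [3, 5, 0, 7, 10, 6, 1, 4, 8, 9, 2]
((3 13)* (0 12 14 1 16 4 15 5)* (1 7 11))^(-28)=((0 12 14 7 11 1 16 4 15 5)(3 13))^(-28)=(0 14 11 16 15)(1 4 5 12 7)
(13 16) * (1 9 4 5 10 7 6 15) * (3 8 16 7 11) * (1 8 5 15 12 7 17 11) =(1 9 4 15 8 16 13 17 11 3 5 10)(6 12 7) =[0, 9, 2, 5, 15, 10, 12, 6, 16, 4, 1, 3, 7, 17, 14, 8, 13, 11]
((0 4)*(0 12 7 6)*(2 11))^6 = ((0 4 12 7 6)(2 11))^6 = (0 4 12 7 6)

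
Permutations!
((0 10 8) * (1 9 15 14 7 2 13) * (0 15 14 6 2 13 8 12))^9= ((0 10 12)(1 9 14 7 13)(2 8 15 6))^9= (1 13 7 14 9)(2 8 15 6)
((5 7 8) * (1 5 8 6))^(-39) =((8)(1 5 7 6))^(-39) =(8)(1 5 7 6)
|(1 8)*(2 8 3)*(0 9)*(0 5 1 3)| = 12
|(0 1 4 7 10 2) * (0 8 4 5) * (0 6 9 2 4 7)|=10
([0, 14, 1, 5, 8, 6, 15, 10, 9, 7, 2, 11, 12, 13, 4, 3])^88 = (15)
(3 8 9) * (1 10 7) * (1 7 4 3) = (1 10 4 3 8 9) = [0, 10, 2, 8, 3, 5, 6, 7, 9, 1, 4]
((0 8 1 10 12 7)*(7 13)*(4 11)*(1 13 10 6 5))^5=((0 8 13 7)(1 6 5)(4 11)(10 12))^5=(0 8 13 7)(1 5 6)(4 11)(10 12)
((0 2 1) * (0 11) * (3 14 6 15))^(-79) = (0 2 1 11)(3 14 6 15)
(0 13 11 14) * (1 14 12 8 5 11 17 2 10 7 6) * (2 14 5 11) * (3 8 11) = (0 13 17 14)(1 5 2 10 7 6)(3 8)(11 12) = [13, 5, 10, 8, 4, 2, 1, 6, 3, 9, 7, 12, 11, 17, 0, 15, 16, 14]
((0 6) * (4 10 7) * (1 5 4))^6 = ((0 6)(1 5 4 10 7))^6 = (1 5 4 10 7)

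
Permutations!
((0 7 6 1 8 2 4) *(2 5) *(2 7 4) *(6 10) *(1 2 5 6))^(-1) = (0 4)(1 10 7 5 2 6 8)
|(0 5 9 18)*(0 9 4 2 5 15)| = 6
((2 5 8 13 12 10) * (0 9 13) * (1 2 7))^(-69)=(0 9 13 12 10 7 1 2 5 8)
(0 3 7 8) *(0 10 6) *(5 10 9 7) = (0 3 5 10 6)(7 8 9) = [3, 1, 2, 5, 4, 10, 0, 8, 9, 7, 6]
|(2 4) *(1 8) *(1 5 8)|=2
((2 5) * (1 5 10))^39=((1 5 2 10))^39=(1 10 2 5)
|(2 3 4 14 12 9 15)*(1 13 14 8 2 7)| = 28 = |(1 13 14 12 9 15 7)(2 3 4 8)|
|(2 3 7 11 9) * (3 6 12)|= |(2 6 12 3 7 11 9)|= 7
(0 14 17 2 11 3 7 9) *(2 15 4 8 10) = (0 14 17 15 4 8 10 2 11 3 7 9) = [14, 1, 11, 7, 8, 5, 6, 9, 10, 0, 2, 3, 12, 13, 17, 4, 16, 15]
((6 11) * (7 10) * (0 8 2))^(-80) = (11)(0 8 2)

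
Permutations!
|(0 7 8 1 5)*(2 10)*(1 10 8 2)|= 7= |(0 7 2 8 10 1 5)|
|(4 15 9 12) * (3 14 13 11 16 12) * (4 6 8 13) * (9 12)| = |(3 14 4 15 12 6 8 13 11 16 9)| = 11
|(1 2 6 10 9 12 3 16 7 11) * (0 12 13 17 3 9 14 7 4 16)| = |(0 12 9 13 17 3)(1 2 6 10 14 7 11)(4 16)| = 42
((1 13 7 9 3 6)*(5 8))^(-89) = (1 13 7 9 3 6)(5 8)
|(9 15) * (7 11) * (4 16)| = 2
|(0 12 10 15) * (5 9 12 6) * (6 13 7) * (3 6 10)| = 5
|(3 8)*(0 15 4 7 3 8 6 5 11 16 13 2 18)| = 12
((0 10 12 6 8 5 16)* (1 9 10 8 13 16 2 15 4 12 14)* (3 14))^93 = ((0 8 5 2 15 4 12 6 13 16)(1 9 10 3 14))^93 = (0 2 12 16 5 4 13 8 15 6)(1 3 9 14 10)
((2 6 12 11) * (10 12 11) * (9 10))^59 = (2 11 6)(9 12 10)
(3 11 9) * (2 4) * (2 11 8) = [0, 1, 4, 8, 11, 5, 6, 7, 2, 3, 10, 9] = (2 4 11 9 3 8)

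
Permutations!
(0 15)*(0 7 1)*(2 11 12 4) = (0 15 7 1)(2 11 12 4) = [15, 0, 11, 3, 2, 5, 6, 1, 8, 9, 10, 12, 4, 13, 14, 7]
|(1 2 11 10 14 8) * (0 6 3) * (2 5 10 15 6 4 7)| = 40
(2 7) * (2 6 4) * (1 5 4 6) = (1 5 4 2 7) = [0, 5, 7, 3, 2, 4, 6, 1]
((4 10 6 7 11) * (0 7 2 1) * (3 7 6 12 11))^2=((0 6 2 1)(3 7)(4 10 12 11))^2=(0 2)(1 6)(4 12)(10 11)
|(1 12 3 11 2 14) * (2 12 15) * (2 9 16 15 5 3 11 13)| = 6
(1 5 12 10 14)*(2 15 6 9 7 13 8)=(1 5 12 10 14)(2 15 6 9 7 13 8)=[0, 5, 15, 3, 4, 12, 9, 13, 2, 7, 14, 11, 10, 8, 1, 6]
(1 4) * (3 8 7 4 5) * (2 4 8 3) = (1 5 2 4)(7 8) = [0, 5, 4, 3, 1, 2, 6, 8, 7]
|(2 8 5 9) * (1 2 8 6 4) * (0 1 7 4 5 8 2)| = 4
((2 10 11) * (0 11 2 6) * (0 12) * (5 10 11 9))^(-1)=((0 9 5 10 2 11 6 12))^(-1)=(0 12 6 11 2 10 5 9)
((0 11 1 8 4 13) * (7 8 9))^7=((0 11 1 9 7 8 4 13))^7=(0 13 4 8 7 9 1 11)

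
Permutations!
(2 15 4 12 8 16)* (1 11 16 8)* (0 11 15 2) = [11, 15, 2, 3, 12, 5, 6, 7, 8, 9, 10, 16, 1, 13, 14, 4, 0] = (0 11 16)(1 15 4 12)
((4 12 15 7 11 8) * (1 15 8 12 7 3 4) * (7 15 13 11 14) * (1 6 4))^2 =(1 11 8 4 3 13 12 6 15)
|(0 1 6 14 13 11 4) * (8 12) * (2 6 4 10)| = 6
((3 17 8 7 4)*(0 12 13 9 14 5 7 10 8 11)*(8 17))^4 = (0 14 3 11 9 4 17 13 7 10 12 5 8)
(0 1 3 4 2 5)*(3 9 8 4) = (0 1 9 8 4 2 5) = [1, 9, 5, 3, 2, 0, 6, 7, 4, 8]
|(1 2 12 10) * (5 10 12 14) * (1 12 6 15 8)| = |(1 2 14 5 10 12 6 15 8)| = 9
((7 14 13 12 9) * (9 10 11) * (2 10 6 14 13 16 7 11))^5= ((2 10)(6 14 16 7 13 12)(9 11))^5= (2 10)(6 12 13 7 16 14)(9 11)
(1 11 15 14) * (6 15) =(1 11 6 15 14) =[0, 11, 2, 3, 4, 5, 15, 7, 8, 9, 10, 6, 12, 13, 1, 14]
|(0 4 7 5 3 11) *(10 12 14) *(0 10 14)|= 8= |(14)(0 4 7 5 3 11 10 12)|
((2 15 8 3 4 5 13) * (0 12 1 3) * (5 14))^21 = ((0 12 1 3 4 14 5 13 2 15 8))^21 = (0 8 15 2 13 5 14 4 3 1 12)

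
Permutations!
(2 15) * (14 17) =(2 15)(14 17) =[0, 1, 15, 3, 4, 5, 6, 7, 8, 9, 10, 11, 12, 13, 17, 2, 16, 14]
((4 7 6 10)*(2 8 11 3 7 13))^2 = (2 11 7 10 13 8 3 6 4)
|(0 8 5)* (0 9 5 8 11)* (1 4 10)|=6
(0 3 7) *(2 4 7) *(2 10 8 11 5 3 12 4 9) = (0 12 4 7)(2 9)(3 10 8 11 5) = [12, 1, 9, 10, 7, 3, 6, 0, 11, 2, 8, 5, 4]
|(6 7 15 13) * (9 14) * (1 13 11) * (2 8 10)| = 6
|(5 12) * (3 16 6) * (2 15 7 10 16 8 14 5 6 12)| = |(2 15 7 10 16 12 6 3 8 14 5)| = 11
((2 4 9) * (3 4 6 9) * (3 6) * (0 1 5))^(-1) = (0 5 1)(2 9 6 4 3)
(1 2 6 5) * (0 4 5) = (0 4 5 1 2 6) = [4, 2, 6, 3, 5, 1, 0]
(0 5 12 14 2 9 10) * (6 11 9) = (0 5 12 14 2 6 11 9 10) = [5, 1, 6, 3, 4, 12, 11, 7, 8, 10, 0, 9, 14, 13, 2]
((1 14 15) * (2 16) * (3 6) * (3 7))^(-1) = ((1 14 15)(2 16)(3 6 7))^(-1) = (1 15 14)(2 16)(3 7 6)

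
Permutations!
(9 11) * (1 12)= (1 12)(9 11)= [0, 12, 2, 3, 4, 5, 6, 7, 8, 11, 10, 9, 1]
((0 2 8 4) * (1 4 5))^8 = (0 8 1)(2 5 4)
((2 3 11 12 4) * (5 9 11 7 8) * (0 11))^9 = (0 9 5 8 7 3 2 4 12 11)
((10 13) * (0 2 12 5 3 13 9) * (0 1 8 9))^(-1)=((0 2 12 5 3 13 10)(1 8 9))^(-1)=(0 10 13 3 5 12 2)(1 9 8)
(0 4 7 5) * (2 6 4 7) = (0 7 5)(2 6 4) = [7, 1, 6, 3, 2, 0, 4, 5]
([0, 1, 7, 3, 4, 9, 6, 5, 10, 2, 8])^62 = (10)(2 5)(7 9)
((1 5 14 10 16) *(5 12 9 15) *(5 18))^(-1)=(1 16 10 14 5 18 15 9 12)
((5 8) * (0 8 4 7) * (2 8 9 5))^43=((0 9 5 4 7)(2 8))^43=(0 4 9 7 5)(2 8)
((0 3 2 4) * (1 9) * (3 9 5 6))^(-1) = (0 4 2 3 6 5 1 9) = ((0 9 1 5 6 3 2 4))^(-1)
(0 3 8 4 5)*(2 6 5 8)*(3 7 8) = (0 7 8 4 3 2 6 5) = [7, 1, 6, 2, 3, 0, 5, 8, 4]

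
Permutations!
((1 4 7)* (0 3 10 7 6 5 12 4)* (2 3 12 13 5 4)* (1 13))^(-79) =((0 12 2 3 10 7 13 5 1)(4 6))^(-79) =(0 2 10 13 1 12 3 7 5)(4 6)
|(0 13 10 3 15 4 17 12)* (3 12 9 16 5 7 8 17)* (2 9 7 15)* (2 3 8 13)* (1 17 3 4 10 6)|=|(0 2 9 16 5 15 10 12)(1 17 7 13 6)(3 4 8)|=120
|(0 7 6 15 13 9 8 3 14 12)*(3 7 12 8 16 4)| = 10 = |(0 12)(3 14 8 7 6 15 13 9 16 4)|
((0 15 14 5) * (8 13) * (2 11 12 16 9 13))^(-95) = ((0 15 14 5)(2 11 12 16 9 13 8))^(-95) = (0 15 14 5)(2 16 8 12 13 11 9)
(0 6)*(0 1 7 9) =(0 6 1 7 9) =[6, 7, 2, 3, 4, 5, 1, 9, 8, 0]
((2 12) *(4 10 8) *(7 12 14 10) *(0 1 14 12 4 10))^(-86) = ((0 1 14)(2 12)(4 7)(8 10))^(-86) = (0 1 14)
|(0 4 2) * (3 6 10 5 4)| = 7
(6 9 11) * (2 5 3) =(2 5 3)(6 9 11) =[0, 1, 5, 2, 4, 3, 9, 7, 8, 11, 10, 6]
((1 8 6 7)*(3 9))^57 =(1 8 6 7)(3 9)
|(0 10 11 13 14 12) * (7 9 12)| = 8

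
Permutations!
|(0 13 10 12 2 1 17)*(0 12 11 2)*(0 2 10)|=4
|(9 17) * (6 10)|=2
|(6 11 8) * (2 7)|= 6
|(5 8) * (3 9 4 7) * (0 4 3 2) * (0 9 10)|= 14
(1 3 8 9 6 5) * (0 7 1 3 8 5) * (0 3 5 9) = (0 7 1 8)(3 9 6) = [7, 8, 2, 9, 4, 5, 3, 1, 0, 6]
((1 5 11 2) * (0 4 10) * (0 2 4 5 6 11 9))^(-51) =(1 4)(2 11)(6 10)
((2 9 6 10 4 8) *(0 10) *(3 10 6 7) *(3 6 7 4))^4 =(10)(0 7 6)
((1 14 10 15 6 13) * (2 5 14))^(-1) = ((1 2 5 14 10 15 6 13))^(-1) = (1 13 6 15 10 14 5 2)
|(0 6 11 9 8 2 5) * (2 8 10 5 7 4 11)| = 9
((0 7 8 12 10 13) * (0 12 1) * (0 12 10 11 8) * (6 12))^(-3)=(0 7)(1 12 8 6 11)(10 13)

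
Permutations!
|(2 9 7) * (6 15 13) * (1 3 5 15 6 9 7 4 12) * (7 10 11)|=|(1 3 5 15 13 9 4 12)(2 10 11 7)|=8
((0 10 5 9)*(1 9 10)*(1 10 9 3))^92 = (10)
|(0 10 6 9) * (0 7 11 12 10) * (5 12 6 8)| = 4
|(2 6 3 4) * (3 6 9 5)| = |(2 9 5 3 4)| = 5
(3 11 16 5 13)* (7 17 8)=[0, 1, 2, 11, 4, 13, 6, 17, 7, 9, 10, 16, 12, 3, 14, 15, 5, 8]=(3 11 16 5 13)(7 17 8)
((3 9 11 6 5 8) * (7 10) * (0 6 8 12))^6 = (0 5)(3 11)(6 12)(8 9)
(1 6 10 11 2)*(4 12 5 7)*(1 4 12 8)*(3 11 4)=(1 6 10 4 8)(2 3 11)(5 7 12)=[0, 6, 3, 11, 8, 7, 10, 12, 1, 9, 4, 2, 5]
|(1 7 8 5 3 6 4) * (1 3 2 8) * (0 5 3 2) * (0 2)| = |(0 5 2 8 3 6 4)(1 7)| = 14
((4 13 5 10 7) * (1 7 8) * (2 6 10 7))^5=((1 2 6 10 8)(4 13 5 7))^5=(4 13 5 7)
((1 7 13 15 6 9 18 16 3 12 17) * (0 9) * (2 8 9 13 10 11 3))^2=(0 15)(1 10 3 17 7 11 12)(2 9 16 8 18)(6 13)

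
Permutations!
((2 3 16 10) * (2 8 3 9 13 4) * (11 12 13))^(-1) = ((2 9 11 12 13 4)(3 16 10 8))^(-1) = (2 4 13 12 11 9)(3 8 10 16)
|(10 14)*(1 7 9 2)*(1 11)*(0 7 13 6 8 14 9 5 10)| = 12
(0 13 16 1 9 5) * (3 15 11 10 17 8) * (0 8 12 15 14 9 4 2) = (0 13 16 1 4 2)(3 14 9 5 8)(10 17 12 15 11) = [13, 4, 0, 14, 2, 8, 6, 7, 3, 5, 17, 10, 15, 16, 9, 11, 1, 12]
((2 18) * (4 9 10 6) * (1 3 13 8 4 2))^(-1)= (1 18 2 6 10 9 4 8 13 3)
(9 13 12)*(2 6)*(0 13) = (0 13 12 9)(2 6) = [13, 1, 6, 3, 4, 5, 2, 7, 8, 0, 10, 11, 9, 12]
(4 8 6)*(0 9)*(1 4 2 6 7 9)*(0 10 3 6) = (0 1 4 8 7 9 10 3 6 2) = [1, 4, 0, 6, 8, 5, 2, 9, 7, 10, 3]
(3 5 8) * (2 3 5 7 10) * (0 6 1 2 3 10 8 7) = (0 6 1 2 10 3)(5 7 8) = [6, 2, 10, 0, 4, 7, 1, 8, 5, 9, 3]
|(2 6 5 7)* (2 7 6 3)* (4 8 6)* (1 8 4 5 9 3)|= 6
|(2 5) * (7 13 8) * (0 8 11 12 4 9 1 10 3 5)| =13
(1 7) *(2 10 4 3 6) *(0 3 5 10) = (0 3 6 2)(1 7)(4 5 10) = [3, 7, 0, 6, 5, 10, 2, 1, 8, 9, 4]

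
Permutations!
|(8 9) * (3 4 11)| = 6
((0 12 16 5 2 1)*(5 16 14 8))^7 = ((16)(0 12 14 8 5 2 1))^7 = (16)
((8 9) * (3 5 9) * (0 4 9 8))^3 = (9)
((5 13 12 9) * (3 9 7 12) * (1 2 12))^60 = ((1 2 12 7)(3 9 5 13))^60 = (13)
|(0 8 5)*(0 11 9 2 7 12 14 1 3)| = 11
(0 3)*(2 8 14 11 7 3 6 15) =(0 6 15 2 8 14 11 7 3) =[6, 1, 8, 0, 4, 5, 15, 3, 14, 9, 10, 7, 12, 13, 11, 2]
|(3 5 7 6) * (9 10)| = 4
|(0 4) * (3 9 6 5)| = 4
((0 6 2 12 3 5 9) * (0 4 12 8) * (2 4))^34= (0 2 5 12 6 8 9 3 4)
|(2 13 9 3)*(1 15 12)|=|(1 15 12)(2 13 9 3)|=12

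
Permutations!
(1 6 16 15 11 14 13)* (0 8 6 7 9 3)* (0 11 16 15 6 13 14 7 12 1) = [8, 12, 2, 11, 4, 5, 15, 9, 13, 3, 10, 7, 1, 0, 14, 16, 6] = (0 8 13)(1 12)(3 11 7 9)(6 15 16)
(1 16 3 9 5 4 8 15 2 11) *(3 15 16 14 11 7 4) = (1 14 11)(2 7 4 8 16 15)(3 9 5) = [0, 14, 7, 9, 8, 3, 6, 4, 16, 5, 10, 1, 12, 13, 11, 2, 15]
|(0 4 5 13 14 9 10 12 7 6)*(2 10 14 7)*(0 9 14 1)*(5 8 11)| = 30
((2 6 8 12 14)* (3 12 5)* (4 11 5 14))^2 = ((2 6 8 14)(3 12 4 11 5))^2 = (2 8)(3 4 5 12 11)(6 14)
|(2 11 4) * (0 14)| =|(0 14)(2 11 4)| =6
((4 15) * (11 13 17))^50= ((4 15)(11 13 17))^50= (11 17 13)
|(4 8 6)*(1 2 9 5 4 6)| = |(1 2 9 5 4 8)| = 6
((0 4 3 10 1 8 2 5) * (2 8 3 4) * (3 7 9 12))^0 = (12)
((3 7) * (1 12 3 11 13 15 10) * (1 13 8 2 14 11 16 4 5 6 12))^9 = (2 14 11 8)(3 16 5 12 7 4 6)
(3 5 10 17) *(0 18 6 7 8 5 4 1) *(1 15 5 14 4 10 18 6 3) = (0 6 7 8 14 4 15 5 18 3 10 17 1) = [6, 0, 2, 10, 15, 18, 7, 8, 14, 9, 17, 11, 12, 13, 4, 5, 16, 1, 3]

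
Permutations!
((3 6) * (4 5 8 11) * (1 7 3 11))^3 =(1 6 5 7 11 8 3 4)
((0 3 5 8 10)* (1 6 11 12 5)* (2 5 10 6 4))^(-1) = (0 10 12 11 6 8 5 2 4 1 3)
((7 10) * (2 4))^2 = (10)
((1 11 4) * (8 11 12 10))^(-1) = (1 4 11 8 10 12)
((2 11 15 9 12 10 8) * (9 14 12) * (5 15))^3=((2 11 5 15 14 12 10 8))^3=(2 15 10 11 14 8 5 12)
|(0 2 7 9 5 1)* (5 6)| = |(0 2 7 9 6 5 1)| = 7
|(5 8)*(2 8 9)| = 4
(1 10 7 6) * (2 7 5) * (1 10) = (2 7 6 10 5) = [0, 1, 7, 3, 4, 2, 10, 6, 8, 9, 5]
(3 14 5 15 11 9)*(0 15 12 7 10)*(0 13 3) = (0 15 11 9)(3 14 5 12 7 10 13) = [15, 1, 2, 14, 4, 12, 6, 10, 8, 0, 13, 9, 7, 3, 5, 11]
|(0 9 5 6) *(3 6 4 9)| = |(0 3 6)(4 9 5)| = 3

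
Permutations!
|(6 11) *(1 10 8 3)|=|(1 10 8 3)(6 11)|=4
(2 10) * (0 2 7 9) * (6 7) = (0 2 10 6 7 9) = [2, 1, 10, 3, 4, 5, 7, 9, 8, 0, 6]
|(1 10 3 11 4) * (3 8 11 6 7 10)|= |(1 3 6 7 10 8 11 4)|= 8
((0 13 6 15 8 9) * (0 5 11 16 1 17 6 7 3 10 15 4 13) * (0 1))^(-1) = ((0 1 17 6 4 13 7 3 10 15 8 9 5 11 16))^(-1) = (0 16 11 5 9 8 15 10 3 7 13 4 6 17 1)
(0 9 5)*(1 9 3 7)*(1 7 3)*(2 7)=(0 1 9 5)(2 7)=[1, 9, 7, 3, 4, 0, 6, 2, 8, 5]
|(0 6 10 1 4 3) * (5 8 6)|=8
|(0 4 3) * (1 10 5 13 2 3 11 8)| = |(0 4 11 8 1 10 5 13 2 3)| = 10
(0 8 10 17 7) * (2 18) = [8, 1, 18, 3, 4, 5, 6, 0, 10, 9, 17, 11, 12, 13, 14, 15, 16, 7, 2] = (0 8 10 17 7)(2 18)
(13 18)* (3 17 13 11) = (3 17 13 18 11) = [0, 1, 2, 17, 4, 5, 6, 7, 8, 9, 10, 3, 12, 18, 14, 15, 16, 13, 11]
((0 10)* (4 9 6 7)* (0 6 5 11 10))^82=(4 6 11 9 7 10 5)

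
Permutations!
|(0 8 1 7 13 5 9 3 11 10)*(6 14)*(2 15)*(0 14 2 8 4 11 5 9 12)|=|(0 4 11 10 14 6 2 15 8 1 7 13 9 3 5 12)|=16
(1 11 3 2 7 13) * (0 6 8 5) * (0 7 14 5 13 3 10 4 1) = (0 6 8 13)(1 11 10 4)(2 14 5 7 3) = [6, 11, 14, 2, 1, 7, 8, 3, 13, 9, 4, 10, 12, 0, 5]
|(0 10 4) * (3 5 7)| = 3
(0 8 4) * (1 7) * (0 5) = (0 8 4 5)(1 7) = [8, 7, 2, 3, 5, 0, 6, 1, 4]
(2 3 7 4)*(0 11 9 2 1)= (0 11 9 2 3 7 4 1)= [11, 0, 3, 7, 1, 5, 6, 4, 8, 2, 10, 9]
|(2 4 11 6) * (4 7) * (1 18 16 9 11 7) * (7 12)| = 21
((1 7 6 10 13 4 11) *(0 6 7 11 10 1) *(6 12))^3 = ((0 12 6 1 11)(4 10 13))^3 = (13)(0 1 12 11 6)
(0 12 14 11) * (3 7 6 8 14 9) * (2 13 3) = [12, 1, 13, 7, 4, 5, 8, 6, 14, 2, 10, 0, 9, 3, 11] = (0 12 9 2 13 3 7 6 8 14 11)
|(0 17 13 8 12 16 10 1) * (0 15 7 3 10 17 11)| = |(0 11)(1 15 7 3 10)(8 12 16 17 13)| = 10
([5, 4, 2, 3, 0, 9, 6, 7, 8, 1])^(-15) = (9)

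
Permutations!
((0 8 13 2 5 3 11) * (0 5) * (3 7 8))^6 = (0 13 7 11)(2 8 5 3)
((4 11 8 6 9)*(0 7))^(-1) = ((0 7)(4 11 8 6 9))^(-1) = (0 7)(4 9 6 8 11)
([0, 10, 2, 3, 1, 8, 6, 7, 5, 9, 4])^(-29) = [0, 10, 2, 3, 1, 8, 6, 7, 5, 9, 4]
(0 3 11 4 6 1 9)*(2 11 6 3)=(0 2 11 4 3 6 1 9)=[2, 9, 11, 6, 3, 5, 1, 7, 8, 0, 10, 4]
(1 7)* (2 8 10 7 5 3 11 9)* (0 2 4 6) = (0 2 8 10 7 1 5 3 11 9 4 6) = [2, 5, 8, 11, 6, 3, 0, 1, 10, 4, 7, 9]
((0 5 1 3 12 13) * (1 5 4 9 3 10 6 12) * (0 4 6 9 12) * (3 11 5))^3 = ((0 6)(1 10 9 11 5 3)(4 12 13))^3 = (13)(0 6)(1 11)(3 9)(5 10)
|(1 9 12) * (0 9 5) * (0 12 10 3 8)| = 15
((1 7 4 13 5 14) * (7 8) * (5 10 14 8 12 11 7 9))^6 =(1 10 4 11)(7 12 14 13)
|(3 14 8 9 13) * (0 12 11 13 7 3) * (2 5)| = |(0 12 11 13)(2 5)(3 14 8 9 7)| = 20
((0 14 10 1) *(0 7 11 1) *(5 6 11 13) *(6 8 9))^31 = ((0 14 10)(1 7 13 5 8 9 6 11))^31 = (0 14 10)(1 11 6 9 8 5 13 7)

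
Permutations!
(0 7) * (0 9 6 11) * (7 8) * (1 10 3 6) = (0 8 7 9 1 10 3 6 11) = [8, 10, 2, 6, 4, 5, 11, 9, 7, 1, 3, 0]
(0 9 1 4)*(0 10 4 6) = (0 9 1 6)(4 10) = [9, 6, 2, 3, 10, 5, 0, 7, 8, 1, 4]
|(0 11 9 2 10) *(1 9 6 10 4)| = 4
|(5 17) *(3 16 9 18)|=4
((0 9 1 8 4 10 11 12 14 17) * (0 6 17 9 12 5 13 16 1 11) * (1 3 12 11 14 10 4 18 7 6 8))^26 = (0 5 16 12)(3 10 11 13)(6 17 8 18 7)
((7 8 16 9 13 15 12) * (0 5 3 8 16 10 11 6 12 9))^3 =((0 5 3 8 10 11 6 12 7 16)(9 13 15))^3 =(0 8 6 16 3 11 7 5 10 12)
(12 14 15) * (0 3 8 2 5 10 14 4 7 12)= (0 3 8 2 5 10 14 15)(4 7 12)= [3, 1, 5, 8, 7, 10, 6, 12, 2, 9, 14, 11, 4, 13, 15, 0]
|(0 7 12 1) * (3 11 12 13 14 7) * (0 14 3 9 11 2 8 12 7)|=11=|(0 9 11 7 13 3 2 8 12 1 14)|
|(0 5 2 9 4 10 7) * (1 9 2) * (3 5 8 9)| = |(0 8 9 4 10 7)(1 3 5)| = 6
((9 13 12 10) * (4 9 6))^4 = ((4 9 13 12 10 6))^4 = (4 10 13)(6 12 9)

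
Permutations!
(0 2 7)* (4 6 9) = (0 2 7)(4 6 9) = [2, 1, 7, 3, 6, 5, 9, 0, 8, 4]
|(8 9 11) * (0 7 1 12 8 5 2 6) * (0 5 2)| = |(0 7 1 12 8 9 11 2 6 5)| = 10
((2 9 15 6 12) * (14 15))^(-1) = (2 12 6 15 14 9)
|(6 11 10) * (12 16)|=6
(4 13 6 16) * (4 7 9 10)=(4 13 6 16 7 9 10)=[0, 1, 2, 3, 13, 5, 16, 9, 8, 10, 4, 11, 12, 6, 14, 15, 7]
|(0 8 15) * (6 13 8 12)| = |(0 12 6 13 8 15)| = 6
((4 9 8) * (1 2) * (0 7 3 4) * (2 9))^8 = ((0 7 3 4 2 1 9 8))^8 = (9)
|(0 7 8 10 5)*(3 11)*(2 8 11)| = |(0 7 11 3 2 8 10 5)| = 8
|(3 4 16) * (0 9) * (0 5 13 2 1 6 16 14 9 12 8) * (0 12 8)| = 30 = |(0 8 12)(1 6 16 3 4 14 9 5 13 2)|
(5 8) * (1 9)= (1 9)(5 8)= [0, 9, 2, 3, 4, 8, 6, 7, 5, 1]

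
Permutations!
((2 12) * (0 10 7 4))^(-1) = ((0 10 7 4)(2 12))^(-1) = (0 4 7 10)(2 12)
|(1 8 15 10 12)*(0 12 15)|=4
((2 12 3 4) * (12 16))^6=((2 16 12 3 4))^6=(2 16 12 3 4)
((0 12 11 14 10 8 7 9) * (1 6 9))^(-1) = ((0 12 11 14 10 8 7 1 6 9))^(-1) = (0 9 6 1 7 8 10 14 11 12)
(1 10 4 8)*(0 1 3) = [1, 10, 2, 0, 8, 5, 6, 7, 3, 9, 4] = (0 1 10 4 8 3)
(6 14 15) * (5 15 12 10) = (5 15 6 14 12 10) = [0, 1, 2, 3, 4, 15, 14, 7, 8, 9, 5, 11, 10, 13, 12, 6]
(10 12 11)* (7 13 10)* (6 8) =(6 8)(7 13 10 12 11) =[0, 1, 2, 3, 4, 5, 8, 13, 6, 9, 12, 7, 11, 10]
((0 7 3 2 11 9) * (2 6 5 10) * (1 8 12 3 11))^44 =((0 7 11 9)(1 8 12 3 6 5 10 2))^44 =(1 6)(2 3)(5 8)(10 12)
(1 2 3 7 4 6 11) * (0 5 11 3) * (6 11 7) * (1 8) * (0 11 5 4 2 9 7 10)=(0 4 5 10)(1 9 7 2 11 8)(3 6)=[4, 9, 11, 6, 5, 10, 3, 2, 1, 7, 0, 8]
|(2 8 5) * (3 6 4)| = 3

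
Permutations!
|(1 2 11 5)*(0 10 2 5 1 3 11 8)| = 4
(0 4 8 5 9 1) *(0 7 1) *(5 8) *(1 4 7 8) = (0 7 4 5 9)(1 8) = [7, 8, 2, 3, 5, 9, 6, 4, 1, 0]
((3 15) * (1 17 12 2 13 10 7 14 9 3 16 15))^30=(17)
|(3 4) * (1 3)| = 3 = |(1 3 4)|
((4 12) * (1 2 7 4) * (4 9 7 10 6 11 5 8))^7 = ((1 2 10 6 11 5 8 4 12)(7 9))^7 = (1 4 5 6 2 12 8 11 10)(7 9)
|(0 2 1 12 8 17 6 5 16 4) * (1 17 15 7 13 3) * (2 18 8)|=|(0 18 8 15 7 13 3 1 12 2 17 6 5 16 4)|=15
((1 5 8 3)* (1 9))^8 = ((1 5 8 3 9))^8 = (1 3 5 9 8)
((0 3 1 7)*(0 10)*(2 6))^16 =((0 3 1 7 10)(2 6))^16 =(0 3 1 7 10)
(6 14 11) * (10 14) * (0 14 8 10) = [14, 1, 2, 3, 4, 5, 0, 7, 10, 9, 8, 6, 12, 13, 11] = (0 14 11 6)(8 10)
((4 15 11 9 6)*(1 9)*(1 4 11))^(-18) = (15)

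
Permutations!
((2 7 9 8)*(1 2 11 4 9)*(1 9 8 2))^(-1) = ((2 7 9)(4 8 11))^(-1) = (2 9 7)(4 11 8)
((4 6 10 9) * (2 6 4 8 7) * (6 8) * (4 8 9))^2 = ((2 9 6 10 4 8 7))^2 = (2 6 4 7 9 10 8)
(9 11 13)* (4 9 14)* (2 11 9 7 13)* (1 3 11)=(1 3 11 2)(4 7 13 14)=[0, 3, 1, 11, 7, 5, 6, 13, 8, 9, 10, 2, 12, 14, 4]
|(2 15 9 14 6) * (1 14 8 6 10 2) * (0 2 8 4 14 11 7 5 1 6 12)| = |(0 2 15 9 4 14 10 8 12)(1 11 7 5)| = 36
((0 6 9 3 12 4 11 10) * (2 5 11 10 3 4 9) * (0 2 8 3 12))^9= ((0 6 8 3)(2 5 11 12 9 4 10))^9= (0 6 8 3)(2 11 9 10 5 12 4)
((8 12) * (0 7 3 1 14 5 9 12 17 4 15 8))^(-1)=((0 7 3 1 14 5 9 12)(4 15 8 17))^(-1)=(0 12 9 5 14 1 3 7)(4 17 8 15)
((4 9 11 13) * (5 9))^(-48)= ((4 5 9 11 13))^(-48)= (4 9 13 5 11)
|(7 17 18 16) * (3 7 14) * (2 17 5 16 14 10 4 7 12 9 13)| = |(2 17 18 14 3 12 9 13)(4 7 5 16 10)| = 40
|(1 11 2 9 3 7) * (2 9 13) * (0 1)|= |(0 1 11 9 3 7)(2 13)|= 6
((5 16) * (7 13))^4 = ((5 16)(7 13))^4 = (16)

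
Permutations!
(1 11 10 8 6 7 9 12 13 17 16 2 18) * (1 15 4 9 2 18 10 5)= [0, 11, 10, 3, 9, 1, 7, 2, 6, 12, 8, 5, 13, 17, 14, 4, 18, 16, 15]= (1 11 5)(2 10 8 6 7)(4 9 12 13 17 16 18 15)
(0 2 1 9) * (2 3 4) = (0 3 4 2 1 9) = [3, 9, 1, 4, 2, 5, 6, 7, 8, 0]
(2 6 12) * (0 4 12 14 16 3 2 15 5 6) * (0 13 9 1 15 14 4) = (1 15 5 6 4 12 14 16 3 2 13 9) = [0, 15, 13, 2, 12, 6, 4, 7, 8, 1, 10, 11, 14, 9, 16, 5, 3]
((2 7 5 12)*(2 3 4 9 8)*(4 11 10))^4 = (2 3 9 5 10)(4 7 11 8 12)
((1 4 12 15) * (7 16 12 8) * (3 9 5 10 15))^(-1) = (1 15 10 5 9 3 12 16 7 8 4)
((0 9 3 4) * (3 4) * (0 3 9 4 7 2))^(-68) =(0 7 3)(2 9 4)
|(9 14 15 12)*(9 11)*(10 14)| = |(9 10 14 15 12 11)| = 6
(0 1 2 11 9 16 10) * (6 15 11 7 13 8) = [1, 2, 7, 3, 4, 5, 15, 13, 6, 16, 0, 9, 12, 8, 14, 11, 10] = (0 1 2 7 13 8 6 15 11 9 16 10)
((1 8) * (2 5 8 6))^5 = (8)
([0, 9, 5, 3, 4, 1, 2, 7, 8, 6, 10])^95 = [0, 1, 2, 3, 4, 5, 6, 7, 8, 9, 10]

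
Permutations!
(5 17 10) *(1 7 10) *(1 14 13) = (1 7 10 5 17 14 13) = [0, 7, 2, 3, 4, 17, 6, 10, 8, 9, 5, 11, 12, 1, 13, 15, 16, 14]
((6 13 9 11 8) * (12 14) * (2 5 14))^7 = ((2 5 14 12)(6 13 9 11 8))^7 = (2 12 14 5)(6 9 8 13 11)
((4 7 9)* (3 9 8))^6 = (3 9 4 7 8)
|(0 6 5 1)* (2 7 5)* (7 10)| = |(0 6 2 10 7 5 1)| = 7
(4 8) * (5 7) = [0, 1, 2, 3, 8, 7, 6, 5, 4] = (4 8)(5 7)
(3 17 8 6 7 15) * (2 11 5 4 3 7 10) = (2 11 5 4 3 17 8 6 10)(7 15) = [0, 1, 11, 17, 3, 4, 10, 15, 6, 9, 2, 5, 12, 13, 14, 7, 16, 8]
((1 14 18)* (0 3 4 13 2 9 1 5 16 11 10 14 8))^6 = ((0 3 4 13 2 9 1 8)(5 16 11 10 14 18))^6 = (18)(0 1 2 4)(3 8 9 13)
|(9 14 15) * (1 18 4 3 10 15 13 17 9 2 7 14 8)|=|(1 18 4 3 10 15 2 7 14 13 17 9 8)|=13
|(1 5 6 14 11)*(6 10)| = 6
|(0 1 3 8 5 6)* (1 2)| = |(0 2 1 3 8 5 6)| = 7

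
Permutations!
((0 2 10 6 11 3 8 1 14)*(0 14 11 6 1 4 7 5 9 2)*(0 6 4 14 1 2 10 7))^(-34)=(0 4 6)(1 11 3 8 14)(2 7 5 9 10)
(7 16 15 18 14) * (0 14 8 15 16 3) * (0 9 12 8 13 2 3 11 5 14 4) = (0 4)(2 3 9 12 8 15 18 13)(5 14 7 11) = [4, 1, 3, 9, 0, 14, 6, 11, 15, 12, 10, 5, 8, 2, 7, 18, 16, 17, 13]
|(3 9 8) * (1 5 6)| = 3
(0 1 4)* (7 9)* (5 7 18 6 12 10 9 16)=[1, 4, 2, 3, 0, 7, 12, 16, 8, 18, 9, 11, 10, 13, 14, 15, 5, 17, 6]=(0 1 4)(5 7 16)(6 12 10 9 18)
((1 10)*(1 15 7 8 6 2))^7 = ((1 10 15 7 8 6 2))^7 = (15)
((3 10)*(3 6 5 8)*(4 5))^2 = (3 6 5)(4 8 10)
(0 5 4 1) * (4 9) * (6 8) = (0 5 9 4 1)(6 8) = [5, 0, 2, 3, 1, 9, 8, 7, 6, 4]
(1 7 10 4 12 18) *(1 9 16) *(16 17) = [0, 7, 2, 3, 12, 5, 6, 10, 8, 17, 4, 11, 18, 13, 14, 15, 1, 16, 9] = (1 7 10 4 12 18 9 17 16)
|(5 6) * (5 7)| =3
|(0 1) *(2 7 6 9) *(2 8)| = 10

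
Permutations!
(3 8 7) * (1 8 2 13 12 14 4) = (1 8 7 3 2 13 12 14 4) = [0, 8, 13, 2, 1, 5, 6, 3, 7, 9, 10, 11, 14, 12, 4]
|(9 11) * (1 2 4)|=6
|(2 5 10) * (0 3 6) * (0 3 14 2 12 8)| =|(0 14 2 5 10 12 8)(3 6)| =14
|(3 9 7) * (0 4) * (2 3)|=4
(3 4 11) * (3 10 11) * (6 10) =(3 4)(6 10 11) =[0, 1, 2, 4, 3, 5, 10, 7, 8, 9, 11, 6]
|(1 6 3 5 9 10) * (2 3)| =7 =|(1 6 2 3 5 9 10)|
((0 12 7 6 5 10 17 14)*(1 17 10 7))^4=((0 12 1 17 14)(5 7 6))^4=(0 14 17 1 12)(5 7 6)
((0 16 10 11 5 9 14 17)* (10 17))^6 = (17)(5 9 14 10 11)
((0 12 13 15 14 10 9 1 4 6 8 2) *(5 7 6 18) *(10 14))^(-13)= ((0 12 13 15 10 9 1 4 18 5 7 6 8 2))^(-13)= (0 12 13 15 10 9 1 4 18 5 7 6 8 2)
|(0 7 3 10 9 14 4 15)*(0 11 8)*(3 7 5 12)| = 11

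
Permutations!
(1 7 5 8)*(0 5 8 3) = [5, 7, 2, 0, 4, 3, 6, 8, 1] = (0 5 3)(1 7 8)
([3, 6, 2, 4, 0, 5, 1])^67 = (0 3 4)(1 6)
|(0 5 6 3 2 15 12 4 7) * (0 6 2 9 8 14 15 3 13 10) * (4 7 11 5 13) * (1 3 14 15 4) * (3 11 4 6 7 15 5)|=18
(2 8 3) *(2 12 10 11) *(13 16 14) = (2 8 3 12 10 11)(13 16 14) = [0, 1, 8, 12, 4, 5, 6, 7, 3, 9, 11, 2, 10, 16, 13, 15, 14]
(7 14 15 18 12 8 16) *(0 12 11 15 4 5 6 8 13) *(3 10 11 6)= (0 12 13)(3 10 11 15 18 6 8 16 7 14 4 5)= [12, 1, 2, 10, 5, 3, 8, 14, 16, 9, 11, 15, 13, 0, 4, 18, 7, 17, 6]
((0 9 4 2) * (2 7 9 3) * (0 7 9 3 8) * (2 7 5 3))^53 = ((0 8)(2 5 3 7)(4 9))^53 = (0 8)(2 5 3 7)(4 9)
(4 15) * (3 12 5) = (3 12 5)(4 15) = [0, 1, 2, 12, 15, 3, 6, 7, 8, 9, 10, 11, 5, 13, 14, 4]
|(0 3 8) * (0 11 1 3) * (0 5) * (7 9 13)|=12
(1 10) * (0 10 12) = (0 10 1 12) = [10, 12, 2, 3, 4, 5, 6, 7, 8, 9, 1, 11, 0]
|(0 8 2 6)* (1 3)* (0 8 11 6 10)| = 6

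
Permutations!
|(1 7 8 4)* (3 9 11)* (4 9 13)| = 8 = |(1 7 8 9 11 3 13 4)|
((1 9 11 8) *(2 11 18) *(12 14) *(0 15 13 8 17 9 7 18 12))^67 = ((0 15 13 8 1 7 18 2 11 17 9 12 14))^67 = (0 13 1 18 11 9 14 15 8 7 2 17 12)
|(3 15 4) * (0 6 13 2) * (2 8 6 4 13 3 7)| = |(0 4 7 2)(3 15 13 8 6)| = 20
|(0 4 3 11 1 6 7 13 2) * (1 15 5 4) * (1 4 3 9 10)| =36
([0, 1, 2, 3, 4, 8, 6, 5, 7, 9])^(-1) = (9)(5 7 8)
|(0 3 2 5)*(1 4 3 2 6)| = 12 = |(0 2 5)(1 4 3 6)|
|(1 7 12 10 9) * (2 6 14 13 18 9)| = |(1 7 12 10 2 6 14 13 18 9)| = 10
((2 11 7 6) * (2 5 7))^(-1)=((2 11)(5 7 6))^(-1)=(2 11)(5 6 7)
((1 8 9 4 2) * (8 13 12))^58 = ((1 13 12 8 9 4 2))^58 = (1 12 9 2 13 8 4)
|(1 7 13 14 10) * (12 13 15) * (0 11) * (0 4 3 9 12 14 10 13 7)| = 12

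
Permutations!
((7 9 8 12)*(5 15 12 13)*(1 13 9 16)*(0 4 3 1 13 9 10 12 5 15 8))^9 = ((0 4 3 1 9)(5 8 10 12 7 16 13 15))^9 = (0 9 1 3 4)(5 8 10 12 7 16 13 15)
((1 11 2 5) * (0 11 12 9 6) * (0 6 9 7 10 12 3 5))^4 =(0 11 2)(1 3 5)(7 10 12)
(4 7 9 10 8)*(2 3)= (2 3)(4 7 9 10 8)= [0, 1, 3, 2, 7, 5, 6, 9, 4, 10, 8]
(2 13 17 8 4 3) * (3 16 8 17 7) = (17)(2 13 7 3)(4 16 8) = [0, 1, 13, 2, 16, 5, 6, 3, 4, 9, 10, 11, 12, 7, 14, 15, 8, 17]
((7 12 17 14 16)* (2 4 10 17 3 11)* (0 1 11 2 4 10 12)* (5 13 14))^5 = (0 3 13 1 2 14 11 10 16 4 17 7 12 5)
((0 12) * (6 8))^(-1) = ((0 12)(6 8))^(-1) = (0 12)(6 8)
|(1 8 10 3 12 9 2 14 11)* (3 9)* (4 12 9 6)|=11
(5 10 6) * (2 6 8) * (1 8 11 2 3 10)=(1 8 3 10 11 2 6 5)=[0, 8, 6, 10, 4, 1, 5, 7, 3, 9, 11, 2]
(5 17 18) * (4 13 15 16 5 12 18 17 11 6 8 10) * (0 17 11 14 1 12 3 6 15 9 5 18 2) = (0 17 11 15 16 18 3 6 8 10 4 13 9 5 14 1 12 2) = [17, 12, 0, 6, 13, 14, 8, 7, 10, 5, 4, 15, 2, 9, 1, 16, 18, 11, 3]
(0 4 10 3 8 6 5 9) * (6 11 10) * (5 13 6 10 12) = (0 4 10 3 8 11 12 5 9)(6 13) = [4, 1, 2, 8, 10, 9, 13, 7, 11, 0, 3, 12, 5, 6]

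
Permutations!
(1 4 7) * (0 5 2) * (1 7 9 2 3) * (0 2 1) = [5, 4, 2, 0, 9, 3, 6, 7, 8, 1] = (0 5 3)(1 4 9)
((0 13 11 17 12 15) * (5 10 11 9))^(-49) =((0 13 9 5 10 11 17 12 15))^(-49) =(0 11 13 17 9 12 5 15 10)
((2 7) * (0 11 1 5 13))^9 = ((0 11 1 5 13)(2 7))^9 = (0 13 5 1 11)(2 7)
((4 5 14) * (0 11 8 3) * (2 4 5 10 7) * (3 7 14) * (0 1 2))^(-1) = (0 7 8 11)(1 3 5 14 10 4 2)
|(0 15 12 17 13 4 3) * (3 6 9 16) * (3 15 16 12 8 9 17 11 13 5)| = |(0 16 15 8 9 12 11 13 4 6 17 5 3)| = 13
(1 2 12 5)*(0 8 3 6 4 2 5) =[8, 5, 12, 6, 2, 1, 4, 7, 3, 9, 10, 11, 0] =(0 8 3 6 4 2 12)(1 5)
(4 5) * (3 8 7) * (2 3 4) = (2 3 8 7 4 5) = [0, 1, 3, 8, 5, 2, 6, 4, 7]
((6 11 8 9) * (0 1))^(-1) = ((0 1)(6 11 8 9))^(-1) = (0 1)(6 9 8 11)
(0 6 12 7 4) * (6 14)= (0 14 6 12 7 4)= [14, 1, 2, 3, 0, 5, 12, 4, 8, 9, 10, 11, 7, 13, 6]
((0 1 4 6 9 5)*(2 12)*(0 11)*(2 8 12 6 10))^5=((0 1 4 10 2 6 9 5 11)(8 12))^5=(0 6 1 9 4 5 10 11 2)(8 12)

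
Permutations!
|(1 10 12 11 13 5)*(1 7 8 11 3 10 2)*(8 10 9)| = 18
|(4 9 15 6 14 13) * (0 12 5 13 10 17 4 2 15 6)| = |(0 12 5 13 2 15)(4 9 6 14 10 17)| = 6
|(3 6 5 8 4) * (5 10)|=|(3 6 10 5 8 4)|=6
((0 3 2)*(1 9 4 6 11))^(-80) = ((0 3 2)(1 9 4 6 11))^(-80) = (11)(0 3 2)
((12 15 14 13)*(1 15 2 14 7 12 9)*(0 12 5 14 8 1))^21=((0 12 2 8 1 15 7 5 14 13 9))^21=(0 9 13 14 5 7 15 1 8 2 12)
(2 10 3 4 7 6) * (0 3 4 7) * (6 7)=(0 3 6 2 10 4)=[3, 1, 10, 6, 0, 5, 2, 7, 8, 9, 4]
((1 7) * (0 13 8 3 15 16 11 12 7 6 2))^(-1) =(0 2 6 1 7 12 11 16 15 3 8 13)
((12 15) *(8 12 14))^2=(8 15)(12 14)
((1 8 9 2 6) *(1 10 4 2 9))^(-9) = (1 8)(2 4 10 6)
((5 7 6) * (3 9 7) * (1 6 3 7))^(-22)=((1 6 5 7 3 9))^(-22)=(1 5 3)(6 7 9)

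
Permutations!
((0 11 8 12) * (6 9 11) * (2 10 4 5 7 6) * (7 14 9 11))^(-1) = (0 12 8 11 6 7 9 14 5 4 10 2)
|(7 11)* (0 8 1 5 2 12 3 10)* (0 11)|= |(0 8 1 5 2 12 3 10 11 7)|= 10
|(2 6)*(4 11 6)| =4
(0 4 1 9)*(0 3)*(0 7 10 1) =(0 4)(1 9 3 7 10) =[4, 9, 2, 7, 0, 5, 6, 10, 8, 3, 1]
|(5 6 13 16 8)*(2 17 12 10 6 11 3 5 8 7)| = 24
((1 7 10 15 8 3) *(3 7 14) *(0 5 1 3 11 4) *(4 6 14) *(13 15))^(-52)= (6 11 14)(7 15 10 8 13)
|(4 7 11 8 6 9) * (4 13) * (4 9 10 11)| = |(4 7)(6 10 11 8)(9 13)| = 4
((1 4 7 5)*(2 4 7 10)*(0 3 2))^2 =(0 2 10 3 4)(1 5 7)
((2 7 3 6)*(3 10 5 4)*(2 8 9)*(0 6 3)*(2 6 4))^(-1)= ((0 4)(2 7 10 5)(6 8 9))^(-1)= (0 4)(2 5 10 7)(6 9 8)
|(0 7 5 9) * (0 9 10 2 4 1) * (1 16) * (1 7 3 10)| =9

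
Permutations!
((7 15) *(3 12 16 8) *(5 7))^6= ((3 12 16 8)(5 7 15))^6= (3 16)(8 12)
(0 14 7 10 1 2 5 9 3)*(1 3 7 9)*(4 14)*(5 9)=(0 4 14 5 1 2 9 7 10 3)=[4, 2, 9, 0, 14, 1, 6, 10, 8, 7, 3, 11, 12, 13, 5]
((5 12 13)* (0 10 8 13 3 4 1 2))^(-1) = (0 2 1 4 3 12 5 13 8 10)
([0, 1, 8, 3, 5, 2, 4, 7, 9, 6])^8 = (2 9 4)(5 8 6)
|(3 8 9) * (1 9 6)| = |(1 9 3 8 6)| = 5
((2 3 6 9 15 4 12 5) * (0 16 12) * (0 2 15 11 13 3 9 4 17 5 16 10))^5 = (0 10)(2 6 13 9 4 3 11)(5 17 15)(12 16)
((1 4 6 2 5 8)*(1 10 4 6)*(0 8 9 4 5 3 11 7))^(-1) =(0 7 11 3 2 6 1 4 9 5 10 8)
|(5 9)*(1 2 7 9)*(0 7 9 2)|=6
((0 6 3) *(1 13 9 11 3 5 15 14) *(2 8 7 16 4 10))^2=((0 6 5 15 14 1 13 9 11 3)(2 8 7 16 4 10))^2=(0 5 14 13 11)(1 9 3 6 15)(2 7 4)(8 16 10)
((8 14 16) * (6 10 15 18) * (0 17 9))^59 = ((0 17 9)(6 10 15 18)(8 14 16))^59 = (0 9 17)(6 18 15 10)(8 16 14)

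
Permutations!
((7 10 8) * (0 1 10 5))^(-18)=(10)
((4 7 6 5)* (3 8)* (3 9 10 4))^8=(10)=((3 8 9 10 4 7 6 5))^8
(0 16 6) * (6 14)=(0 16 14 6)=[16, 1, 2, 3, 4, 5, 0, 7, 8, 9, 10, 11, 12, 13, 6, 15, 14]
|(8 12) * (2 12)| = 3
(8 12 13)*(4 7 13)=(4 7 13 8 12)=[0, 1, 2, 3, 7, 5, 6, 13, 12, 9, 10, 11, 4, 8]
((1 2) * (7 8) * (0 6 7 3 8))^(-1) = (0 7 6)(1 2)(3 8)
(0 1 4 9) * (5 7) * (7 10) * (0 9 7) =[1, 4, 2, 3, 7, 10, 6, 5, 8, 9, 0] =(0 1 4 7 5 10)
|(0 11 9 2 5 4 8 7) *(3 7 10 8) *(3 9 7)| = |(0 11 7)(2 5 4 9)(8 10)| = 12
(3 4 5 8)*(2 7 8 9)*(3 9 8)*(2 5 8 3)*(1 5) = (1 5 3 4 8 9)(2 7) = [0, 5, 7, 4, 8, 3, 6, 2, 9, 1]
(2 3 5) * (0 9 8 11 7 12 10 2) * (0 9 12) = (0 12 10 2 3 5 9 8 11 7) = [12, 1, 3, 5, 4, 9, 6, 0, 11, 8, 2, 7, 10]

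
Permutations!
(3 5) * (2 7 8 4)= [0, 1, 7, 5, 2, 3, 6, 8, 4]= (2 7 8 4)(3 5)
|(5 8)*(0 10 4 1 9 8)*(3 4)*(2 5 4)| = |(0 10 3 2 5)(1 9 8 4)| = 20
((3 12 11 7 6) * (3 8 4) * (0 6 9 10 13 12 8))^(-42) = ((0 6)(3 8 4)(7 9 10 13 12 11))^(-42) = (13)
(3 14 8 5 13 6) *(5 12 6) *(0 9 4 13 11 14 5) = (0 9 4 13)(3 5 11 14 8 12 6) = [9, 1, 2, 5, 13, 11, 3, 7, 12, 4, 10, 14, 6, 0, 8]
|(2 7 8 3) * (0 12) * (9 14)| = 4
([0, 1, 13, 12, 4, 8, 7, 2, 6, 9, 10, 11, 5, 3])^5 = [0, 1, 8, 7, 4, 13, 12, 5, 3, 9, 10, 11, 2, 6]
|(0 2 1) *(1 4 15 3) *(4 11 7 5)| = 9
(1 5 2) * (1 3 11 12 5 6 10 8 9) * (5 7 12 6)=[0, 5, 3, 11, 4, 2, 10, 12, 9, 1, 8, 6, 7]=(1 5 2 3 11 6 10 8 9)(7 12)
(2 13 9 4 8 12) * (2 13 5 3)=(2 5 3)(4 8 12 13 9)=[0, 1, 5, 2, 8, 3, 6, 7, 12, 4, 10, 11, 13, 9]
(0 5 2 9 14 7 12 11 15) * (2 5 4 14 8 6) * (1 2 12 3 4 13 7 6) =[13, 2, 9, 4, 14, 5, 12, 3, 1, 8, 10, 15, 11, 7, 6, 0] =(0 13 7 3 4 14 6 12 11 15)(1 2 9 8)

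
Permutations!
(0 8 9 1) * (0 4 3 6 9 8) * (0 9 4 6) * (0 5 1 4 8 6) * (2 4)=(0 9 2 4 3 5 1)(6 8)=[9, 0, 4, 5, 3, 1, 8, 7, 6, 2]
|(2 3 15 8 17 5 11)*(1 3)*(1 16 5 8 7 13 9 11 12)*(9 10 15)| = 8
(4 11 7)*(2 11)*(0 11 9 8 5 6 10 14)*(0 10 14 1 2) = (0 11 7 4)(1 2 9 8 5 6 14 10) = [11, 2, 9, 3, 0, 6, 14, 4, 5, 8, 1, 7, 12, 13, 10]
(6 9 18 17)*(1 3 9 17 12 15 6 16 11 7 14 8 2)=(1 3 9 18 12 15 6 17 16 11 7 14 8 2)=[0, 3, 1, 9, 4, 5, 17, 14, 2, 18, 10, 7, 15, 13, 8, 6, 11, 16, 12]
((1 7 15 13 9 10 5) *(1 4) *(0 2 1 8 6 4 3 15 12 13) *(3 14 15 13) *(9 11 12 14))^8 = ((0 2 1 7 14 15)(3 13 11 12)(4 8 6)(5 9 10))^8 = (0 1 14)(2 7 15)(4 6 8)(5 10 9)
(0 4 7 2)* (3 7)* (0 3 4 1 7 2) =(0 1 7)(2 3) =[1, 7, 3, 2, 4, 5, 6, 0]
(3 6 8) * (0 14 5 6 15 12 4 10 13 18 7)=(0 14 5 6 8 3 15 12 4 10 13 18 7)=[14, 1, 2, 15, 10, 6, 8, 0, 3, 9, 13, 11, 4, 18, 5, 12, 16, 17, 7]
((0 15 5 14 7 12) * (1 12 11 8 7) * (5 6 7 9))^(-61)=((0 15 6 7 11 8 9 5 14 1 12))^(-61)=(0 8 12 11 1 7 14 6 5 15 9)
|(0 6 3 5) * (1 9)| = |(0 6 3 5)(1 9)| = 4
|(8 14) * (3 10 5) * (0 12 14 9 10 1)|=9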